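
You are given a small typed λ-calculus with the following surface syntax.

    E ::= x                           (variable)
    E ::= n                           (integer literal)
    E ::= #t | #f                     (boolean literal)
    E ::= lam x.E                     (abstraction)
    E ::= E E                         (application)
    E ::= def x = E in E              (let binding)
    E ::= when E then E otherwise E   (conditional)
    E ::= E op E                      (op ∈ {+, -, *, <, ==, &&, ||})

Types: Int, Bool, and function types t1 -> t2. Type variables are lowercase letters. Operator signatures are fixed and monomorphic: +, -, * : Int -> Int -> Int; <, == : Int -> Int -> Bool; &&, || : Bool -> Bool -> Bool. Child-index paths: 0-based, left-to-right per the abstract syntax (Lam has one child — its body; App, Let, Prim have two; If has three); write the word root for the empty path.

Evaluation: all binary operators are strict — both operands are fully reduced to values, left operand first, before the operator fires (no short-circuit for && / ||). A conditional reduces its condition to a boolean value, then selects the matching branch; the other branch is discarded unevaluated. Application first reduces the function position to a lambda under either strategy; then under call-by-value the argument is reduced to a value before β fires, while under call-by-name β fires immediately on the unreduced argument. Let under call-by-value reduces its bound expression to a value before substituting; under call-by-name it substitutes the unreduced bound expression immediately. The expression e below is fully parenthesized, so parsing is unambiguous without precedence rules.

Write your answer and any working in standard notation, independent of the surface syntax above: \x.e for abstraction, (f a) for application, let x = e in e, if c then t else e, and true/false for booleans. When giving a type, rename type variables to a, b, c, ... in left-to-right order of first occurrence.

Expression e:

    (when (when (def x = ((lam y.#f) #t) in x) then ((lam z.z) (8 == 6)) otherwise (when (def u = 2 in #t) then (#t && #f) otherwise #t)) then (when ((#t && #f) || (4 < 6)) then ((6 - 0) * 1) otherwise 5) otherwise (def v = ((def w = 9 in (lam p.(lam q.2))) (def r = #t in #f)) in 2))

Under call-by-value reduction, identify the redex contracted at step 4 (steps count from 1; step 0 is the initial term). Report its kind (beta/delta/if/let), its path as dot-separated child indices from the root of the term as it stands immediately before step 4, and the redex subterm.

Derivation:
step 0: (if (if (let x = ((\y.false) true) in x) then ((\z.z) (8 == 6)) else (if (let u = 2 in true) then (true && false) else true)) then (if ((true && false) || (4 < 6)) then ((6 - 0) * 1) else 5) else (let v = ((let w = 9 in (\p.(\q.2))) (let r = true in false)) in 2))
step 1: [beta@0.0.0] (if (if (let x = false in x) then ((\z.z) (8 == 6)) else (if (let u = 2 in true) then (true && false) else true)) then (if ((true && false) || (4 < 6)) then ((6 - 0) * 1) else 5) else (let v = ((let w = 9 in (\p.(\q.2))) (let r = true in false)) in 2))
step 2: [let@0.0] (if (if false then ((\z.z) (8 == 6)) else (if (let u = 2 in true) then (true && false) else true)) then (if ((true && false) || (4 < 6)) then ((6 - 0) * 1) else 5) else (let v = ((let w = 9 in (\p.(\q.2))) (let r = true in false)) in 2))
step 3: [if@0] (if (if (let u = 2 in true) then (true && false) else true) then (if ((true && false) || (4 < 6)) then ((6 - 0) * 1) else 5) else (let v = ((let w = 9 in (\p.(\q.2))) (let r = true in false)) in 2))
step 4: [let@0.0] (if (if true then (true && false) else true) then (if ((true && false) || (4 < 6)) then ((6 - 0) * 1) else 5) else (let v = ((let w = 9 in (\p.(\q.2))) (let r = true in false)) in 2))

Answer: let at 0.0 : (let u = 2 in true)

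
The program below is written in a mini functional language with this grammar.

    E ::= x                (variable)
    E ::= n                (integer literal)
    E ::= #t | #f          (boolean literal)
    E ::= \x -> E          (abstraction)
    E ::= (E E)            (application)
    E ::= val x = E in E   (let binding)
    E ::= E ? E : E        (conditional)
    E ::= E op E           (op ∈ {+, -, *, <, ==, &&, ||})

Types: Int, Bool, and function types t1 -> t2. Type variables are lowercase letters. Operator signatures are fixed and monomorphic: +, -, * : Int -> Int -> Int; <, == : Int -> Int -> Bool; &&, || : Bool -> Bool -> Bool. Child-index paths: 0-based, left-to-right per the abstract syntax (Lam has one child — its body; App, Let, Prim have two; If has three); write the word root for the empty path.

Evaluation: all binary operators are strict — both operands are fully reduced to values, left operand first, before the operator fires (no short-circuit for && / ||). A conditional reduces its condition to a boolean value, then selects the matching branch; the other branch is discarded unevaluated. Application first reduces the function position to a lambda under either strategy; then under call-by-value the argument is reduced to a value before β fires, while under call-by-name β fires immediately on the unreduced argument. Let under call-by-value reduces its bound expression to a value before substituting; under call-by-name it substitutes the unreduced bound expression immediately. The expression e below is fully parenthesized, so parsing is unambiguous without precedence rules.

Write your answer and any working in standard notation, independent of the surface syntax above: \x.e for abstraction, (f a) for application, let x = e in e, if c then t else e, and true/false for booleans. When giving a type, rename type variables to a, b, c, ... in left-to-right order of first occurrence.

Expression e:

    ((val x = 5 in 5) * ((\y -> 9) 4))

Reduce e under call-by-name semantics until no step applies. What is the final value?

Derivation:
step 0: ((let x = 5 in 5) * ((\y.9) 4))
step 1: [let@0] (5 * ((\y.9) 4))
step 2: [beta@1] (5 * 9)
step 3: [delta@root] 45

Answer: 45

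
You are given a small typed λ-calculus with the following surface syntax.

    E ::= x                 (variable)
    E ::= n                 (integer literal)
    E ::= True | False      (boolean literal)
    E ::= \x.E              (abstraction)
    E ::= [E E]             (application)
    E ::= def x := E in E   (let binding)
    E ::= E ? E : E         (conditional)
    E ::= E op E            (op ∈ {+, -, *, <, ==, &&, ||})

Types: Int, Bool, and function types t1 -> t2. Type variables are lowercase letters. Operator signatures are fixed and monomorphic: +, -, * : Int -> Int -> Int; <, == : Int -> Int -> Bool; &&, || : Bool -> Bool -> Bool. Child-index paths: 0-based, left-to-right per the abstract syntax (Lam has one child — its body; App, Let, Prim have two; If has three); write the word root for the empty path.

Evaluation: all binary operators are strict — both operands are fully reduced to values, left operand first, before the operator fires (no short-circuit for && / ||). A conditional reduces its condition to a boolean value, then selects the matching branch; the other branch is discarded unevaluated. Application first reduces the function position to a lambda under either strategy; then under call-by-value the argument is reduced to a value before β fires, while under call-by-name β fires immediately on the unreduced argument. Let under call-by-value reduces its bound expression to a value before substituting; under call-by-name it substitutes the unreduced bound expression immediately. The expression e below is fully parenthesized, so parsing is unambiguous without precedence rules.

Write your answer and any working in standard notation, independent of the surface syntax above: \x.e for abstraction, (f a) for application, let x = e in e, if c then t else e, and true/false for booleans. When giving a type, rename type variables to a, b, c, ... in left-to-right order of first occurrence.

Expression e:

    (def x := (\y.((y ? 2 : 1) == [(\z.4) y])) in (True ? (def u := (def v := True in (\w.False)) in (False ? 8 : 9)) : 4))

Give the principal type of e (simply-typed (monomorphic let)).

Answer: Int

Trace:
y : a
  unify a ~ Bool
  unify Int ~ Int
  unify Int ~ Int
\z._ : b -> Int
y : Bool
  unify b -> Int ~ Bool -> c
  unify b ~ Bool
  unify Int ~ c
_ _ : Int
  unify Int ~ Int
\y._ : Bool -> Bool
let x : Bool -> Bool
  unify Bool ~ Bool
let v : Bool
\w._ : d -> Bool
let u : d -> Bool
  unify Bool ~ Bool
  unify Int ~ Int
  unify Int ~ Int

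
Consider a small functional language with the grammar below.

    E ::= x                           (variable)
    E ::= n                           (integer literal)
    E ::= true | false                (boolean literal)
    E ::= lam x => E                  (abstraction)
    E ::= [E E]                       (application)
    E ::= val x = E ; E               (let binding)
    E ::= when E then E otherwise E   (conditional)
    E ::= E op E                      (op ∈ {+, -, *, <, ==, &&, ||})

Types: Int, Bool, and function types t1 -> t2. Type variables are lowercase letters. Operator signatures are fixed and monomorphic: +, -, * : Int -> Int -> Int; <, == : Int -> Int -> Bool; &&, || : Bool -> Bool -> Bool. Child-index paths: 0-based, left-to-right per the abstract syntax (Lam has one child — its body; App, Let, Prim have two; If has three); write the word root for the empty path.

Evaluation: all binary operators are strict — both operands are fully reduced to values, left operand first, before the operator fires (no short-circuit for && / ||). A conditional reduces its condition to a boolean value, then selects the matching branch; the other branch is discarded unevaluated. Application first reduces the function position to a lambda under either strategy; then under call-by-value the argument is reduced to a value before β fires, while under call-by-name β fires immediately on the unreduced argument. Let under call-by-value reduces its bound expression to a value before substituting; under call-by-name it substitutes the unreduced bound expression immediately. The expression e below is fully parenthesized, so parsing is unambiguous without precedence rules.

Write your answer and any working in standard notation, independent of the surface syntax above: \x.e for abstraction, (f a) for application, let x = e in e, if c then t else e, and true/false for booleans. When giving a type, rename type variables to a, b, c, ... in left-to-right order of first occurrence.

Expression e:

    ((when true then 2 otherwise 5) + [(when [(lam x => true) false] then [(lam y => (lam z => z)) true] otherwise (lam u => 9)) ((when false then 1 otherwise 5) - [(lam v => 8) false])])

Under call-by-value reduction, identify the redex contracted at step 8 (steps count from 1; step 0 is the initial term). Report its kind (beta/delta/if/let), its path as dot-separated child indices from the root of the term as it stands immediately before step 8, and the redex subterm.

Answer: beta at 1 : ((\z.z) -3)

Derivation:
step 0: ((if true then 2 else 5) + ((if ((\x.true) false) then ((\y.(\z.z)) true) else (\u.9)) ((if false then 1 else 5) - ((\v.8) false))))
step 1: [if@0] (2 + ((if ((\x.true) false) then ((\y.(\z.z)) true) else (\u.9)) ((if false then 1 else 5) - ((\v.8) false))))
step 2: [beta@1.0.0] (2 + ((if true then ((\y.(\z.z)) true) else (\u.9)) ((if false then 1 else 5) - ((\v.8) false))))
step 3: [if@1.0] (2 + (((\y.(\z.z)) true) ((if false then 1 else 5) - ((\v.8) false))))
step 4: [beta@1.0] (2 + ((\z.z) ((if false then 1 else 5) - ((\v.8) false))))
step 5: [if@1.1.0] (2 + ((\z.z) (5 - ((\v.8) false))))
step 6: [beta@1.1.1] (2 + ((\z.z) (5 - 8)))
step 7: [delta@1.1] (2 + ((\z.z) -3))
step 8: [beta@1] (2 + -3)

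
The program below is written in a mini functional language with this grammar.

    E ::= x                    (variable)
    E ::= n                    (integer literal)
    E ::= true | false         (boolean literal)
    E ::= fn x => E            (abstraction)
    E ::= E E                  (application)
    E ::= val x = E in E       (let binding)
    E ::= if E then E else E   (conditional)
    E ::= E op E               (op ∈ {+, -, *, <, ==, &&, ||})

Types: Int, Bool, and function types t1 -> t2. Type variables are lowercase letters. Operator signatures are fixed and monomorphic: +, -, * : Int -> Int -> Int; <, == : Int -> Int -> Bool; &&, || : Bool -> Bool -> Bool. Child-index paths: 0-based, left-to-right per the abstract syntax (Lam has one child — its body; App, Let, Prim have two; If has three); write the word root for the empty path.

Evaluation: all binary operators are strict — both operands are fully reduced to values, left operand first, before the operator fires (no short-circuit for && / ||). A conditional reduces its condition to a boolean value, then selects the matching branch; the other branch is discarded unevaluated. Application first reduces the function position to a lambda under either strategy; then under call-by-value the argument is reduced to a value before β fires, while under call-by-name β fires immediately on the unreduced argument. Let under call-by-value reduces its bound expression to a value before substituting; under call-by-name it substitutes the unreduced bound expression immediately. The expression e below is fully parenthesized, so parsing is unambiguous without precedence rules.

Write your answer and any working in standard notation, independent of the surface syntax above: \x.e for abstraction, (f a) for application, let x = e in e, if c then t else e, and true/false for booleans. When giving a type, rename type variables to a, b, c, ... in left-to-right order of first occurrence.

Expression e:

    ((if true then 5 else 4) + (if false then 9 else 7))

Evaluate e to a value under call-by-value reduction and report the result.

Answer: 12

Working:
step 0: ((if true then 5 else 4) + (if false then 9 else 7))
step 1: [if@0] (5 + (if false then 9 else 7))
step 2: [if@1] (5 + 7)
step 3: [delta@root] 12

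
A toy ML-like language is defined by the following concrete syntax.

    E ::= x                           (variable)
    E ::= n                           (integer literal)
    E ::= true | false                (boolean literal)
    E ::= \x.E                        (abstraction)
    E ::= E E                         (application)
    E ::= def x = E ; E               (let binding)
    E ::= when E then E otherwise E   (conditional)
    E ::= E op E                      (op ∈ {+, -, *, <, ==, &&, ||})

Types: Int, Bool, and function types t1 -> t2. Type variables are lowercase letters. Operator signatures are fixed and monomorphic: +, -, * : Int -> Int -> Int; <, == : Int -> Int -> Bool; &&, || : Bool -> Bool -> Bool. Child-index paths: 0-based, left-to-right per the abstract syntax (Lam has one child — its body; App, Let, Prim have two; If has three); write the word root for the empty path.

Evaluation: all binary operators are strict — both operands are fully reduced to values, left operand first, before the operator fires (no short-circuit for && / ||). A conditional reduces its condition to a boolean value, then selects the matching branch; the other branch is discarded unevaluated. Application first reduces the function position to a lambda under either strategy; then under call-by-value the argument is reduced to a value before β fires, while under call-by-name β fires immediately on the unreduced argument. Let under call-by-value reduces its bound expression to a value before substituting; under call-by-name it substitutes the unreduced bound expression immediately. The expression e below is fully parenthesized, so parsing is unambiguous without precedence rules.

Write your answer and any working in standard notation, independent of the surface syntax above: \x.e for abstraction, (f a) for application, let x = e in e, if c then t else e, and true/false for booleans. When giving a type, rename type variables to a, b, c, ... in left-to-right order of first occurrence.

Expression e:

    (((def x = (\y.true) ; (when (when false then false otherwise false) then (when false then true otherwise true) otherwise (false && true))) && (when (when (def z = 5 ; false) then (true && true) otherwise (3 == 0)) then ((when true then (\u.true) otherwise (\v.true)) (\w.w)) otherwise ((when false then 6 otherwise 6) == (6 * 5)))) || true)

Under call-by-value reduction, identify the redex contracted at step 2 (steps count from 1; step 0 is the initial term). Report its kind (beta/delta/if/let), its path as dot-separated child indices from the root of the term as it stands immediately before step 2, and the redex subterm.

Answer: if at 0.0.0 : (if false then false else false)

Derivation:
step 0: (((let x = (\y.true) in (if (if false then false else false) then (if false then true else true) else (false && true))) && (if (if (let z = 5 in false) then (true && true) else (3 == 0)) then ((if true then (\u.true) else (\v.true)) (\w.w)) else ((if false then 6 else 6) == (6 * 5)))) || true)
step 1: [let@0.0] (((if (if false then false else false) then (if false then true else true) else (false && true)) && (if (if (let z = 5 in false) then (true && true) else (3 == 0)) then ((if true then (\u.true) else (\v.true)) (\w.w)) else ((if false then 6 else 6) == (6 * 5)))) || true)
step 2: [if@0.0.0] (((if false then (if false then true else true) else (false && true)) && (if (if (let z = 5 in false) then (true && true) else (3 == 0)) then ((if true then (\u.true) else (\v.true)) (\w.w)) else ((if false then 6 else 6) == (6 * 5)))) || true)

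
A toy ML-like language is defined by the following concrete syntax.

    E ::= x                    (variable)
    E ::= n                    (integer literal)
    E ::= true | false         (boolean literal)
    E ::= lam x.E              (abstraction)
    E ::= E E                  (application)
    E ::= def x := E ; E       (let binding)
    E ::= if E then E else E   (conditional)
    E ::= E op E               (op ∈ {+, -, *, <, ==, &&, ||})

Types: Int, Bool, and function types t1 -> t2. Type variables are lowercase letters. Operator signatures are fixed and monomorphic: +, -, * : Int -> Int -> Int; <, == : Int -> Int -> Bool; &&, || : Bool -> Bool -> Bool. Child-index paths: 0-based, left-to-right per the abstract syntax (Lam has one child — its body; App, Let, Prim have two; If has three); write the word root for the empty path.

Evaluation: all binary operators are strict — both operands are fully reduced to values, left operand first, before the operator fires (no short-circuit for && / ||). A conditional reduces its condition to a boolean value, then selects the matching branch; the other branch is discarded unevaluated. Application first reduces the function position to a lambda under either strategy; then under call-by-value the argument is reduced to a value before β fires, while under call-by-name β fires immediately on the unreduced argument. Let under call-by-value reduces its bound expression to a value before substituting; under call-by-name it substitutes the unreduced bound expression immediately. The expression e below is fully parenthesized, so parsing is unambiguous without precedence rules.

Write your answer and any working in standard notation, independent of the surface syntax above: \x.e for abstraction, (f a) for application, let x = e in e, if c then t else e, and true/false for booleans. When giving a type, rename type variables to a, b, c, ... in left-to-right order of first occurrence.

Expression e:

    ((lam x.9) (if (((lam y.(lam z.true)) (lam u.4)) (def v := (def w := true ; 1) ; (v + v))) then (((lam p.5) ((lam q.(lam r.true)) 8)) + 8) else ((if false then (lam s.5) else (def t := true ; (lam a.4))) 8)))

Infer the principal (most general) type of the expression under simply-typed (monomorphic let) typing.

Answer: Int

Working:
\x._ : a -> Int
\z._ : c -> Bool
\y._ : b -> c -> Bool
\u._ : d -> Int
  unify b -> c -> Bool ~ (d -> Int) -> e
  unify b ~ d -> Int
  unify c -> Bool ~ e
_ _ : c -> Bool
let w : Bool
let v : Int
v : Int
  unify Int ~ Int
v : Int
  unify Int ~ Int
  unify c -> Bool ~ Int -> f
  unify c ~ Int
  unify Bool ~ f
_ _ : Bool
  unify Bool ~ Bool
\p._ : g -> Int
\r._ : i -> Bool
\q._ : h -> i -> Bool
  unify h -> i -> Bool ~ Int -> j
  unify h ~ Int
  unify i -> Bool ~ j
_ _ : i -> Bool
  unify g -> Int ~ (i -> Bool) -> k
  unify g ~ i -> Bool
  unify Int ~ k
_ _ : Int
  unify Int ~ Int
  unify Int ~ Int
  unify Bool ~ Bool
\s._ : l -> Int
let t : Bool
\a._ : m -> Int
  unify l -> Int ~ m -> Int
  unify l ~ m
  unify Int ~ Int
  unify m -> Int ~ Int -> n
  unify m ~ Int
  unify Int ~ n
_ _ : Int
  unify Int ~ Int
  unify a -> Int ~ Int -> o
  unify a ~ Int
  unify Int ~ o
_ _ : Int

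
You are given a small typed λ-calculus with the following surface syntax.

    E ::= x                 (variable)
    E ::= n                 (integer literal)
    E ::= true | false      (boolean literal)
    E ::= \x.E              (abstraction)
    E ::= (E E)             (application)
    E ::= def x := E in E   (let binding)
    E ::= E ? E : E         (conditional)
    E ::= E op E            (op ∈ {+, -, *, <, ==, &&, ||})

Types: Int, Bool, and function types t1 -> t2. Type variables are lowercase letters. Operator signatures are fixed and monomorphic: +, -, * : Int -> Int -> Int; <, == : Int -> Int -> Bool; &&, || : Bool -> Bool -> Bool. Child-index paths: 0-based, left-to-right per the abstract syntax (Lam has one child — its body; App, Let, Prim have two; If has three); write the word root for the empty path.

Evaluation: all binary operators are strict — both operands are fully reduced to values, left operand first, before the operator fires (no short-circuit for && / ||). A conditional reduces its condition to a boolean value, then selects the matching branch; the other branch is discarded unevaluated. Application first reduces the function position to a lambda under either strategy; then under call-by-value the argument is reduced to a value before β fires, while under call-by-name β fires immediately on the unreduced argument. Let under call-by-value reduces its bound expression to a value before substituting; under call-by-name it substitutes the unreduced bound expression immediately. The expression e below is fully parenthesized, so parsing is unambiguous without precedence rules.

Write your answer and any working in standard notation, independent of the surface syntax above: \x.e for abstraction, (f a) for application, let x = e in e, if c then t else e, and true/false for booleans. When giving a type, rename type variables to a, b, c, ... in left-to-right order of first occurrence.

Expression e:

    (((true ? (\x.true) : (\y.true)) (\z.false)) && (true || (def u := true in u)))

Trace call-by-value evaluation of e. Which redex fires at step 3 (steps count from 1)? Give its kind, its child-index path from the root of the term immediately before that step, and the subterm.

Derivation:
step 0: (((if true then (\x.true) else (\y.true)) (\z.false)) && (true || (let u = true in u)))
step 1: [if@0.0] (((\x.true) (\z.false)) && (true || (let u = true in u)))
step 2: [beta@0] (true && (true || (let u = true in u)))
step 3: [let@1.1] (true && (true || true))

Answer: let at 1.1 : (let u = true in u)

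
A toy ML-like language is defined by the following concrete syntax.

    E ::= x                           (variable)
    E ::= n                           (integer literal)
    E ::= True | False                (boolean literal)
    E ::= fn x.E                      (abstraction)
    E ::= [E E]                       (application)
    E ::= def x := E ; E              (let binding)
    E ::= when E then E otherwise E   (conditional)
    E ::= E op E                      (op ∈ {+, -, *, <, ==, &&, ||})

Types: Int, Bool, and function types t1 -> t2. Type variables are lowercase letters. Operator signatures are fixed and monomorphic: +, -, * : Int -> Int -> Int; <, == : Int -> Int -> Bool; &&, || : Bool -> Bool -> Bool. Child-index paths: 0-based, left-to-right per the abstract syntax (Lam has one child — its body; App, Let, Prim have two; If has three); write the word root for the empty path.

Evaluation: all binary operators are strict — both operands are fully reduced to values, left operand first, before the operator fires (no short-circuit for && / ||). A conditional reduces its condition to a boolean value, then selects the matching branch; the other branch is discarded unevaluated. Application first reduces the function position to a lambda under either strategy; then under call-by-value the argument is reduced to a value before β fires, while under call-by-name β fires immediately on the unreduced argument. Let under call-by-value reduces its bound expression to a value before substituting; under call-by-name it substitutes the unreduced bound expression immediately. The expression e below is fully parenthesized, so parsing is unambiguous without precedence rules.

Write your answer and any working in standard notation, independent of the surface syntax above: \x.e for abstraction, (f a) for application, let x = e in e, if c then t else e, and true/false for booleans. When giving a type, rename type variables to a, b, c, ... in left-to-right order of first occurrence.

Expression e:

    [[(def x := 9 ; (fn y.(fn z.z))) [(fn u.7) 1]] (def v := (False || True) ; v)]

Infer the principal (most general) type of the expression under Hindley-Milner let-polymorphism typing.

Answer: Bool

Trace:
let x : Int
z : b
\z._ : b -> b
\y._ : a -> b -> b
\u._ : c -> Int
  unify c -> Int ~ Int -> d
  unify c ~ Int
  unify Int ~ d
_ _ : Int
  unify a -> b -> b ~ Int -> e
  unify a ~ Int
  unify b -> b ~ e
_ _ : b -> b
  unify Bool ~ Bool
  unify Bool ~ Bool
let v : Bool
v : Bool
  unify b -> b ~ Bool -> f
  unify b ~ Bool
  unify Bool ~ f
_ _ : Bool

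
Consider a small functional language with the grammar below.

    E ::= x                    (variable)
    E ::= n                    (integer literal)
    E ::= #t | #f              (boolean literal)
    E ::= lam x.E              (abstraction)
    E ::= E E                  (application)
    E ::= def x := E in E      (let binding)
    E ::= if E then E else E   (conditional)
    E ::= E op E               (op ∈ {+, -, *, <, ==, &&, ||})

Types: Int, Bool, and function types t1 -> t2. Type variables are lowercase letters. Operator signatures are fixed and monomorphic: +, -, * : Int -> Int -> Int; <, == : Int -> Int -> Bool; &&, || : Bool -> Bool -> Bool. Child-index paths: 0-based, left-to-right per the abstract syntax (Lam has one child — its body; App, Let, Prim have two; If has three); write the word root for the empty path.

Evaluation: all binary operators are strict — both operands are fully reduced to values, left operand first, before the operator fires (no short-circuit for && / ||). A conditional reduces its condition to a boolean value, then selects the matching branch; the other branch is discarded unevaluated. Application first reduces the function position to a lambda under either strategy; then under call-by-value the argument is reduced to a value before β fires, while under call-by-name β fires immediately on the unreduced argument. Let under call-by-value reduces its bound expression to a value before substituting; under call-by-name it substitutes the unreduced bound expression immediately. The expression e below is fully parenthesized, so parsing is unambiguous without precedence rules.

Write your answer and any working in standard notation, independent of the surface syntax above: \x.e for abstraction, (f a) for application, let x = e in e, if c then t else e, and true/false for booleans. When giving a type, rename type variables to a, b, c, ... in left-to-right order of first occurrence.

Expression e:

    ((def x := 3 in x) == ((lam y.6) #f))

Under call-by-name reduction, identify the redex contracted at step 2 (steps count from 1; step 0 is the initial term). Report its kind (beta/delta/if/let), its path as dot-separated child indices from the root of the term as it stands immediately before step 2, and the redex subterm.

Derivation:
step 0: ((let x = 3 in x) == ((\y.6) false))
step 1: [let@0] (3 == ((\y.6) false))
step 2: [beta@1] (3 == 6)

Answer: beta at 1 : ((\y.6) false)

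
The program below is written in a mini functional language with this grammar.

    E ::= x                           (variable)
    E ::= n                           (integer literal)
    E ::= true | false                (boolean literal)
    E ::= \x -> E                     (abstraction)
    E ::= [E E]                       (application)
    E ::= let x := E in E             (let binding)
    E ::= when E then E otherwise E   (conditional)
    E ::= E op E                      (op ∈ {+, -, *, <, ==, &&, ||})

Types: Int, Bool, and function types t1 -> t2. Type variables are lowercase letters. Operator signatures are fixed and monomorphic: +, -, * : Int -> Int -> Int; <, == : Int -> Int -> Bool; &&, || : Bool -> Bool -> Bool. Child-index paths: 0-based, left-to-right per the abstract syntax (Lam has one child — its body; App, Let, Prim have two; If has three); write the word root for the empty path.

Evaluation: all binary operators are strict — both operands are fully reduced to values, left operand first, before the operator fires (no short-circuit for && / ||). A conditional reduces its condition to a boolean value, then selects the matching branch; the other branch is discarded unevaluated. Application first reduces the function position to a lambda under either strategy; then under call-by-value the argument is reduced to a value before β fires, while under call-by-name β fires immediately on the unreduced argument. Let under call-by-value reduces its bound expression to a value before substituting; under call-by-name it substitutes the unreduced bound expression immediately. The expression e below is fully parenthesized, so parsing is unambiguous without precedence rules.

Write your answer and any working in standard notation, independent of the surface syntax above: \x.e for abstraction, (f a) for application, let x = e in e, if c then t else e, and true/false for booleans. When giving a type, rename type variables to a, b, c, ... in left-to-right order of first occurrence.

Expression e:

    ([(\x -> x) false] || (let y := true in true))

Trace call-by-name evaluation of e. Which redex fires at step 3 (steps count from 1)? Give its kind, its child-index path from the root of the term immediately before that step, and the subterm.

Working:
step 0: (((\x.x) false) || (let y = true in true))
step 1: [beta@0] (false || (let y = true in true))
step 2: [let@1] (false || true)
step 3: [delta@root] true

Answer: delta at root : (false || true)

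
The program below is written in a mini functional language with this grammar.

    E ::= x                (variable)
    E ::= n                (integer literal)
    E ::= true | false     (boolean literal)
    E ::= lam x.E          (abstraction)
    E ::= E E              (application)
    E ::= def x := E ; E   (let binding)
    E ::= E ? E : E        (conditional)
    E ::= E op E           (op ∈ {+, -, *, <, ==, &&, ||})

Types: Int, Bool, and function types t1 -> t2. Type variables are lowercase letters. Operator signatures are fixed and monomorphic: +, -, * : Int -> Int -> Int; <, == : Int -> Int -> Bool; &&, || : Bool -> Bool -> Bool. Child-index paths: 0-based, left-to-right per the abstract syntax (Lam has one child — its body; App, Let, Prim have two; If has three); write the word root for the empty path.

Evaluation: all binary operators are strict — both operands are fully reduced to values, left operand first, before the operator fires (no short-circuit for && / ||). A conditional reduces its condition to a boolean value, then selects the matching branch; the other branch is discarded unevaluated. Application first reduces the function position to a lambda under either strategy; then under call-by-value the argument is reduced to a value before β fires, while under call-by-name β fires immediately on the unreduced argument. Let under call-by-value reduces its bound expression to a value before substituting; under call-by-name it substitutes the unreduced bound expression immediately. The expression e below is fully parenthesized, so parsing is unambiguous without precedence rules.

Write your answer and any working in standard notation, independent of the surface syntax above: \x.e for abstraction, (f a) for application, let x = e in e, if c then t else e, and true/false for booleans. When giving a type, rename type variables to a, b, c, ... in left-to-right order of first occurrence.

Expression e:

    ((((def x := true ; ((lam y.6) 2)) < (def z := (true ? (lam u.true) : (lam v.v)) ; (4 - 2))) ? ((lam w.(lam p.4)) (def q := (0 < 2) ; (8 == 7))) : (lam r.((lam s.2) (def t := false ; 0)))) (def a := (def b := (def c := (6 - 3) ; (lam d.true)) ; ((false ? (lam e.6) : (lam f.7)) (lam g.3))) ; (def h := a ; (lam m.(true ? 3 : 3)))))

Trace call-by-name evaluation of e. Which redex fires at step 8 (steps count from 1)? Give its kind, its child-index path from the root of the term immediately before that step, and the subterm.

Answer: beta at root : ((\s.2) (let t = false in 0))

Derivation:
step 0: ((if ((let x = true in ((\y.6) 2)) < (let z = (if true then (\u.true) else (\v.v)) in (4 - 2))) then ((\w.(\p.4)) (let q = (0 < 2) in (8 == 7))) else (\r.((\s.2) (let t = false in 0)))) (let a = (let b = (let c = (6 - 3) in (\d.true)) in ((if false then (\e.6) else (\f.7)) (\g.3))) in (let h = a in (\m.(if true then 3 else 3)))))
step 1: [let@0.0.0] ((if (((\y.6) 2) < (let z = (if true then (\u.true) else (\v.v)) in (4 - 2))) then ((\w.(\p.4)) (let q = (0 < 2) in (8 == 7))) else (\r.((\s.2) (let t = false in 0)))) (let a = (let b = (let c = (6 - 3) in (\d.true)) in ((if false then (\e.6) else (\f.7)) (\g.3))) in (let h = a in (\m.(if true then 3 else 3)))))
step 2: [beta@0.0.0] ((if (6 < (let z = (if true then (\u.true) else (\v.v)) in (4 - 2))) then ((\w.(\p.4)) (let q = (0 < 2) in (8 == 7))) else (\r.((\s.2) (let t = false in 0)))) (let a = (let b = (let c = (6 - 3) in (\d.true)) in ((if false then (\e.6) else (\f.7)) (\g.3))) in (let h = a in (\m.(if true then 3 else 3)))))
step 3: [let@0.0.1] ((if (6 < (4 - 2)) then ((\w.(\p.4)) (let q = (0 < 2) in (8 == 7))) else (\r.((\s.2) (let t = false in 0)))) (let a = (let b = (let c = (6 - 3) in (\d.true)) in ((if false then (\e.6) else (\f.7)) (\g.3))) in (let h = a in (\m.(if true then 3 else 3)))))
step 4: [delta@0.0.1] ((if (6 < 2) then ((\w.(\p.4)) (let q = (0 < 2) in (8 == 7))) else (\r.((\s.2) (let t = false in 0)))) (let a = (let b = (let c = (6 - 3) in (\d.true)) in ((if false then (\e.6) else (\f.7)) (\g.3))) in (let h = a in (\m.(if true then 3 else 3)))))
step 5: [delta@0.0] ((if false then ((\w.(\p.4)) (let q = (0 < 2) in (8 == 7))) else (\r.((\s.2) (let t = false in 0)))) (let a = (let b = (let c = (6 - 3) in (\d.true)) in ((if false then (\e.6) else (\f.7)) (\g.3))) in (let h = a in (\m.(if true then 3 else 3)))))
step 6: [if@0] ((\r.((\s.2) (let t = false in 0))) (let a = (let b = (let c = (6 - 3) in (\d.true)) in ((if false then (\e.6) else (\f.7)) (\g.3))) in (let h = a in (\m.(if true then 3 else 3)))))
step 7: [beta@root] ((\s.2) (let t = false in 0))
step 8: [beta@root] 2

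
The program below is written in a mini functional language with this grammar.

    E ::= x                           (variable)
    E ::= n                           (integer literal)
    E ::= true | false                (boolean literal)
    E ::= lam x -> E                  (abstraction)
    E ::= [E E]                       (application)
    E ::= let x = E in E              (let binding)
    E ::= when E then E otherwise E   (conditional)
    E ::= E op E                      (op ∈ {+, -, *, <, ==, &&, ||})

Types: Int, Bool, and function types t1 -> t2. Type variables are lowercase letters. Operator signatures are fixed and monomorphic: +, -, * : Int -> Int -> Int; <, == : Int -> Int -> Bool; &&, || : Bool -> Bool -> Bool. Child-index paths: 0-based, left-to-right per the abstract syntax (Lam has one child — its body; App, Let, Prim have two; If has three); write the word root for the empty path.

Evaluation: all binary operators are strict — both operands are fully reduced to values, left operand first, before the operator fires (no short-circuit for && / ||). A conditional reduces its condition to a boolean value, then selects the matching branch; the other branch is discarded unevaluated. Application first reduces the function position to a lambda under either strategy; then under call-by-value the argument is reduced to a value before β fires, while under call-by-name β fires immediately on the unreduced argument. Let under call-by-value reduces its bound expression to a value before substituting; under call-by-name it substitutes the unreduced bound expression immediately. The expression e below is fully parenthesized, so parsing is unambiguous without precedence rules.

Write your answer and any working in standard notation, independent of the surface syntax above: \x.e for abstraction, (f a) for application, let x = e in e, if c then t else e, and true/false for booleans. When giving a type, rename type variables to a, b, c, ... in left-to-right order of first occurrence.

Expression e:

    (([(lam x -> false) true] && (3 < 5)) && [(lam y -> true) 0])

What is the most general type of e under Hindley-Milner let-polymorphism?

Trace:
\x._ : a -> Bool
  unify a -> Bool ~ Bool -> b
  unify a ~ Bool
  unify Bool ~ b
_ _ : Bool
  unify Bool ~ Bool
  unify Int ~ Int
  unify Int ~ Int
  unify Bool ~ Bool
  unify Bool ~ Bool
\y._ : c -> Bool
  unify c -> Bool ~ Int -> d
  unify c ~ Int
  unify Bool ~ d
_ _ : Bool
  unify Bool ~ Bool

Answer: Bool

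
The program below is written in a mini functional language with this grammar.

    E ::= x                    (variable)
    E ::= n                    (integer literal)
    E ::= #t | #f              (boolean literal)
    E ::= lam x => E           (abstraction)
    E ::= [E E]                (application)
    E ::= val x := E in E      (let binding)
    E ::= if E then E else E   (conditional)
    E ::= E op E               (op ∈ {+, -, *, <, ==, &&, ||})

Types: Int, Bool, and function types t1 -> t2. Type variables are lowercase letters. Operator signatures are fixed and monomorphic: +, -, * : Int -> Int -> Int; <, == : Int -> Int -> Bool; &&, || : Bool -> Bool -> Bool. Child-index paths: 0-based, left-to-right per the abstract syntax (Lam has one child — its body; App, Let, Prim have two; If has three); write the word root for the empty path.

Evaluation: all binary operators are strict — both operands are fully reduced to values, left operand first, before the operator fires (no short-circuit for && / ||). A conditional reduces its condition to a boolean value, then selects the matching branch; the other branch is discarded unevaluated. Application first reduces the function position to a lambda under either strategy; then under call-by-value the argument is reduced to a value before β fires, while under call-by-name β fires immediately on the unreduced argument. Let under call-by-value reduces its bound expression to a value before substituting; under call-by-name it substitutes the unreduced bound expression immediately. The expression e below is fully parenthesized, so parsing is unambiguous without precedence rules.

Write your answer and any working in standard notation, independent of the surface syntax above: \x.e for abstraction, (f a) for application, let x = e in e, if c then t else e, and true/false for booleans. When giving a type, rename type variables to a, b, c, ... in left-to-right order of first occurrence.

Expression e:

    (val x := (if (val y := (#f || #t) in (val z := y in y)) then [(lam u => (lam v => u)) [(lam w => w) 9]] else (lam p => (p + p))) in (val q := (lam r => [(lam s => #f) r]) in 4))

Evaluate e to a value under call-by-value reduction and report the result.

Trace:
step 0: (let x = (if (let y = (false || true) in (let z = y in y)) then ((\u.(\v.u)) ((\w.w) 9)) else (\p.(p + p))) in (let q = (\r.((\s.false) r)) in 4))
step 1: [delta@0.0.0] (let x = (if (let y = true in (let z = y in y)) then ((\u.(\v.u)) ((\w.w) 9)) else (\p.(p + p))) in (let q = (\r.((\s.false) r)) in 4))
step 2: [let@0.0] (let x = (if (let z = true in true) then ((\u.(\v.u)) ((\w.w) 9)) else (\p.(p + p))) in (let q = (\r.((\s.false) r)) in 4))
step 3: [let@0.0] (let x = (if true then ((\u.(\v.u)) ((\w.w) 9)) else (\p.(p + p))) in (let q = (\r.((\s.false) r)) in 4))
step 4: [if@0] (let x = ((\u.(\v.u)) ((\w.w) 9)) in (let q = (\r.((\s.false) r)) in 4))
step 5: [beta@0.1] (let x = ((\u.(\v.u)) 9) in (let q = (\r.((\s.false) r)) in 4))
step 6: [beta@0] (let x = (\v.9) in (let q = (\r.((\s.false) r)) in 4))
step 7: [let@root] (let q = (\r.((\s.false) r)) in 4)
step 8: [let@root] 4

Answer: 4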